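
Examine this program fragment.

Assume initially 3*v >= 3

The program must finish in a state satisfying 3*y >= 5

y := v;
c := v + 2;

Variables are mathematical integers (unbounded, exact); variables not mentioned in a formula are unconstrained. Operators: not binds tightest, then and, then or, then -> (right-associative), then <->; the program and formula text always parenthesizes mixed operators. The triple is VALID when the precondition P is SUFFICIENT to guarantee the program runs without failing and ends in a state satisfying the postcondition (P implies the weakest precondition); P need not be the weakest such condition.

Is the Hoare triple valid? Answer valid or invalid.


Working backward. After the program, 3*y >= 5 must hold.
Before c := v + 2: 3*y >= 5
Before y := v: 3*v >= 5
The weakest precondition is 3*v >= 5.
Check whether 3*v >= 3 implies it.
Countermodel: at the initial state v = 1, the precondition holds but the weakest precondition fails.
Answer: invalid


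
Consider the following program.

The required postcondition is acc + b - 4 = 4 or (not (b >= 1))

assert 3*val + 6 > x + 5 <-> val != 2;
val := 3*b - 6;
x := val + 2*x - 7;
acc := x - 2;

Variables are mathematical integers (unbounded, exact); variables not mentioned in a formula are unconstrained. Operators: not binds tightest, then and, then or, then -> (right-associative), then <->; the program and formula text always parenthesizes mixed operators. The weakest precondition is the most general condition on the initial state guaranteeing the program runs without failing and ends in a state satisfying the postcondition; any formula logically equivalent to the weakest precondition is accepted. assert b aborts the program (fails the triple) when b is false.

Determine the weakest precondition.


Working backward. After the program, the postcondition acc + b - 4 = 4 or (not (b >= 1)) must hold; in canonical form it is acc + b = 8 or (not (b >= 1)).
Before acc := x - 2: b + x = 10 or (not (b >= 1))
Before x := val + 2*x - 7: b + val + 2*x = 17 or (not (b >= 1))
Before val := 3*b - 6: 4*b + 2*x = 23 or (not (b >= 1))
Before assert 3*val + 6 > x + 5 <-> val != 2: (3*val > x - 1 <-> val != 2) and (4*b + 2*x = 23 or (not (b >= 1)))
Answer: WP = (3*val > x - 1 <-> val != 2) and (4*b + 2*x = 23 or (not (b >= 1)))


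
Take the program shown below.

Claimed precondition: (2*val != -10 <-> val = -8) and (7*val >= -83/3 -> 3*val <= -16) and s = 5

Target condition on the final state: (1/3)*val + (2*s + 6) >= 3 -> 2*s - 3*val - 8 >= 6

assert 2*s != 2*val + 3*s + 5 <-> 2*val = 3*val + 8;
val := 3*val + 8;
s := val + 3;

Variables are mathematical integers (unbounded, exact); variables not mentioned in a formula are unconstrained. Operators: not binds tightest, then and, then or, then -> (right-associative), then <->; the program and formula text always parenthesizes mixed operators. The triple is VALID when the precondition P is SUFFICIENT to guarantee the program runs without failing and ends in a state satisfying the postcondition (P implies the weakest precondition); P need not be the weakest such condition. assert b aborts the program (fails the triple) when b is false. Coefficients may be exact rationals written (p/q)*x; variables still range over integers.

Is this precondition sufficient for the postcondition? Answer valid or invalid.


Working backward. After the program, the postcondition (1/3)*val + (2*s + 6) >= 3 -> 2*s - 3*val - 8 >= 6 must hold; in canonical form it is 2*s + (1/3)*val >= -3 -> 2*s >= 3*val + 14.
Before s := val + 3: (7/3)*val >= -9 -> val <= -8
Before val := 3*val + 8: 7*val >= -83/3 -> 3*val <= -16
Before assert 2*s != 2*val + 3*s + 5 <-> 2*val = 3*val + 8: (s + 2*val != -5 <-> val = -8) and (7*val >= -83/3 -> 3*val <= -16)
The weakest precondition is (s + 2*val != -5 <-> val = -8) and (7*val >= -83/3 -> 3*val <= -16).
Check whether (2*val != -10 <-> val = -8) and (7*val >= -83/3 -> 3*val <= -16) and s = 5 implies it.
Every state satisfying the precondition satisfies the weakest precondition: the implication holds.
Answer: valid


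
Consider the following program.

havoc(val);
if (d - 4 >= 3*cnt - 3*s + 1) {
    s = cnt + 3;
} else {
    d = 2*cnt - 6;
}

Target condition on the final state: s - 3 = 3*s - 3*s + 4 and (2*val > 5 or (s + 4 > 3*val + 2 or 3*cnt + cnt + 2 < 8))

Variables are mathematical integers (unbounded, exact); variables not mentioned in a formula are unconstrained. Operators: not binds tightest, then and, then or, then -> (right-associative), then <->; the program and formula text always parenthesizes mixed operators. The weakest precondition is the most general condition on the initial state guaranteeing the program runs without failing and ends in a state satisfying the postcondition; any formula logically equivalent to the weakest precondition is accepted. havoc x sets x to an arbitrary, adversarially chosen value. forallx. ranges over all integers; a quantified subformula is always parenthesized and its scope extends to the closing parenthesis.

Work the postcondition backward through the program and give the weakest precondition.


Working backward. After the program, the postcondition s - 3 = 3*s - 3*s + 4 and (2*val > 5 or (s + 4 > 3*val + 2 or 3*cnt + cnt + 2 < 8)) must hold; in canonical form it is s = 7 and (2*val > 5 or s > 3*val - 2 or 4*cnt < 6).
Then branch requires cnt = 4 and (2*val > 5 or cnt > 3*val - 5 or 4*cnt < 6); else branch requires s = 7 and (2*val > 5 or s > 3*val - 2 or 4*cnt < 6).
Before the if: (d + 3*s >= 3*cnt + 5 -> (cnt = 4 and (2*val > 5 or cnt > 3*val - 5 or 4*cnt < 6))) and ((not (d + 3*s >= 3*cnt + 5)) -> (s = 7 and (2*val > 5 or s > 3*val - 2 or 4*cnt < 6)))
Before havoc val: forall val_1. ((d + 3*s >= 3*cnt + 5 -> (cnt = 4 and (2*val_1 > 5 or cnt > 3*val_1 - 5 or 4*cnt < 6))) and ((not (d + 3*s >= 3*cnt + 5)) -> (s = 7 and (2*val_1 > 5 or s > 3*val_1 - 2 or 4*cnt < 6))))
Answer: WP = forall val_1. ((d + 3*s >= 3*cnt + 5 -> (cnt = 4 and (2*val_1 > 5 or cnt > 3*val_1 - 5 or 4*cnt < 6))) and ((not (d + 3*s >= 3*cnt + 5)) -> (s = 7 and (2*val_1 > 5 or s > 3*val_1 - 2 or 4*cnt < 6))))


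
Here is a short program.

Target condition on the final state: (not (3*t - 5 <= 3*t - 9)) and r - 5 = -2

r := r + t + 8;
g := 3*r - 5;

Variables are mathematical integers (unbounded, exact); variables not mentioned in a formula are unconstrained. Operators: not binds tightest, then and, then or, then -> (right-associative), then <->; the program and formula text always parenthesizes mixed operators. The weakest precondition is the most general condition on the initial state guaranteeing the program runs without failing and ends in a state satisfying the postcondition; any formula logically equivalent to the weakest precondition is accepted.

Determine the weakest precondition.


Working backward. After the program, the postcondition (not (3*t - 5 <= 3*t - 9)) and r - 5 = -2 must hold; in canonical form it is r = 3.
Before g := 3*r - 5: r = 3
Before r := r + t + 8: r + t = -5
Answer: WP = r + t = -5


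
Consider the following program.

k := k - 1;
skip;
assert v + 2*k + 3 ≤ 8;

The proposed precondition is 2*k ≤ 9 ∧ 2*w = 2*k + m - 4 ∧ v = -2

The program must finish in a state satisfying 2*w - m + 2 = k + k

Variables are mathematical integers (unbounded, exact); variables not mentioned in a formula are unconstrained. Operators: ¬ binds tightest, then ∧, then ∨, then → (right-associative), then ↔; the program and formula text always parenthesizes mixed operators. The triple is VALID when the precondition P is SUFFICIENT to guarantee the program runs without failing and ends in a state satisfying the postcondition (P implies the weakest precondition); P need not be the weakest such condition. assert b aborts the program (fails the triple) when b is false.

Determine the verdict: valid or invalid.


Working backward. After the program, the postcondition 2*w - m + 2 = k + k must hold; in canonical form it is 2*w = 2*k + m - 2.
Before assert v + 2*k + 3 ≤ 8: 2*k + v ≤ 5 ∧ 2*w = 2*k + m - 2
Before skip: 2*k + v ≤ 5 ∧ 2*w = 2*k + m - 2
Before k := k - 1: 2*k + v ≤ 7 ∧ 2*w = 2*k + m - 4
The weakest precondition is 2*k + v ≤ 7 ∧ 2*w = 2*k + m - 4.
Check whether 2*k ≤ 9 ∧ 2*w = 2*k + m - 4 ∧ v = -2 implies it.
Every state satisfying the precondition satisfies the weakest precondition: the implication holds.
Answer: valid


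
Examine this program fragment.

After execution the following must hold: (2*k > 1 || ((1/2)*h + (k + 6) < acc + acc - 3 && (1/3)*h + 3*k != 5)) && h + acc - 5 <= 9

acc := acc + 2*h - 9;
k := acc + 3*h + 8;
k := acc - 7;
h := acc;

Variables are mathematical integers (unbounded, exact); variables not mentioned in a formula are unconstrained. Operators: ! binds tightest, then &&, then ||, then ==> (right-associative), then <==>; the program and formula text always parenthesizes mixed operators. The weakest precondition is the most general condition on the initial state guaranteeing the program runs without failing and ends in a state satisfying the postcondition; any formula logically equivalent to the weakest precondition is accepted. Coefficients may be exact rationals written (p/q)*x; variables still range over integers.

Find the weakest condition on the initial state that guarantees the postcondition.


Working backward. After the program, the postcondition (2*k > 1 || ((1/2)*h + (k + 6) < acc + acc - 3 && (1/3)*h + 3*k != 5)) && h + acc - 5 <= 9 must hold; in canonical form it is (2*k > 1 || ((1/2)*h + k < 2*acc - 9 && (1/3)*h + 3*k != 5)) && acc + h <= 14.
Before h := acc: (2*k > 1 || (k < (3/2)*acc - 9 && (1/3)*acc + 3*k != 5)) && 2*acc <= 14
Before k := acc - 7: (2*acc > 15 || ((1/2)*acc > 2 && (10/3)*acc != 26)) && 2*acc <= 14
Before k := acc + 3*h + 8: (2*acc > 15 || ((1/2)*acc > 2 && (10/3)*acc != 26)) && 2*acc <= 14
Before acc := acc + 2*h - 9: (2*acc + 4*h > 33 || ((1/2)*acc + h > 13/2 && (10/3)*acc + (20/3)*h != 56)) && 2*acc + 4*h <= 32
Answer: WP = (2*acc + 4*h > 33 || ((1/2)*acc + h > 13/2 && (10/3)*acc + (20/3)*h != 56)) && 2*acc + 4*h <= 32


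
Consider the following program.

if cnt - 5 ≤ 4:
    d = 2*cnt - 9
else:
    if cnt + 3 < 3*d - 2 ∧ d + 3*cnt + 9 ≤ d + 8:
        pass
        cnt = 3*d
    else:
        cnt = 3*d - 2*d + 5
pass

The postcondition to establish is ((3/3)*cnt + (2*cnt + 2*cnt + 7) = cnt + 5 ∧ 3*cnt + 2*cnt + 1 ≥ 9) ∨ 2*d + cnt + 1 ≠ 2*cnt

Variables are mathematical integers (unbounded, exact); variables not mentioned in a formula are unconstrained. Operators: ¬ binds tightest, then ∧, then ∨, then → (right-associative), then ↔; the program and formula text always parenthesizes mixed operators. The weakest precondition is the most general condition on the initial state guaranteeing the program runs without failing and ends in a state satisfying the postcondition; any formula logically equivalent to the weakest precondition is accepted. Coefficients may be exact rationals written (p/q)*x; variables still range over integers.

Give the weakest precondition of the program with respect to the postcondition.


Working backward. After the program, the postcondition ((3/3)*cnt + (2*cnt + 2*cnt + 7) = cnt + 5 ∧ 3*cnt + 2*cnt + 1 ≥ 9) ∨ 2*d + cnt + 1 ≠ 2*cnt must hold; in canonical form it is (4*cnt = -2 ∧ 5*cnt ≥ 8) ∨ 2*d ≠ cnt - 1.
Before skip: (4*cnt = -2 ∧ 5*cnt ≥ 8) ∨ 2*d ≠ cnt - 1
Then branch requires (4*cnt = -2 ∧ 5*cnt ≥ 8) ∨ 3*cnt ≠ 17; else branch requires ((cnt < 3*d - 5 ∧ 3*cnt ≤ -1) → ((12*d = -2 ∧ 15*d ≥ 8) ∨ d ≠ 1)) ∧ ((¬(cnt < 3*d - 5 ∧ 3*cnt ≤ -1)) → ((4*d = -22 ∧ 5*d ≥ -17) ∨ d ≠ 4)).
Before the if: (cnt ≤ 9 → ((4*cnt = -2 ∧ 5*cnt ≥ 8) ∨ 3*cnt ≠ 17)) ∧ ((¬(cnt ≤ 9)) → (((cnt < 3*d - 5 ∧ 3*cnt ≤ -1) → ((12*d = -2 ∧ 15*d ≥ 8) ∨ d ≠ 1)) ∧ ((¬(cnt < 3*d - 5 ∧ 3*cnt ≤ -1)) → ((4*d = -22 ∧ 5*d ≥ -17) ∨ d ≠ 4))))
Answer: WP = (cnt ≤ 9 → ((4*cnt = -2 ∧ 5*cnt ≥ 8) ∨ 3*cnt ≠ 17)) ∧ ((¬(cnt ≤ 9)) → (((cnt < 3*d - 5 ∧ 3*cnt ≤ -1) → ((12*d = -2 ∧ 15*d ≥ 8) ∨ d ≠ 1)) ∧ ((¬(cnt < 3*d - 5 ∧ 3*cnt ≤ -1)) → ((4*d = -22 ∧ 5*d ≥ -17) ∨ d ≠ 4))))


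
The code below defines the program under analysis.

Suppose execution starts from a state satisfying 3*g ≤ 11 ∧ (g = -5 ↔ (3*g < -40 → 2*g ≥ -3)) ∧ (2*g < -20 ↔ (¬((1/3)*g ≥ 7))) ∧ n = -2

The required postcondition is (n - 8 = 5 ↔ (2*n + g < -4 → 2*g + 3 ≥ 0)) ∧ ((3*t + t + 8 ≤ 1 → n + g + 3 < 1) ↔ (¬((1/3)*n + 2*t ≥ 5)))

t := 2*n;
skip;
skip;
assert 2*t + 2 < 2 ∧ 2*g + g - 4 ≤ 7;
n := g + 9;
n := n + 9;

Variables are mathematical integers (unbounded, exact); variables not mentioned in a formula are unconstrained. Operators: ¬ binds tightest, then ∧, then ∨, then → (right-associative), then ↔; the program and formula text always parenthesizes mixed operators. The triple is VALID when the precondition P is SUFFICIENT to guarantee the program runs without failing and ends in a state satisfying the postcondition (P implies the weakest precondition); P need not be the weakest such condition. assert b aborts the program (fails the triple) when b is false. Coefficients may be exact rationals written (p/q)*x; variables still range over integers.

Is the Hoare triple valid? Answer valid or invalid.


Working backward. After the program, the postcondition (n - 8 = 5 ↔ (2*n + g < -4 → 2*g + 3 ≥ 0)) ∧ ((3*t + t + 8 ≤ 1 → n + g + 3 < 1) ↔ (¬((1/3)*n + 2*t ≥ 5))) must hold; in canonical form it is (n = 13 ↔ (g + 2*n < -4 → 2*g ≥ -3)) ∧ ((4*t ≤ -7 → g + n < -2) ↔ (¬((1/3)*n + 2*t ≥ 5))).
Before n := n + 9: (n = 4 ↔ (g + 2*n < -22 → 2*g ≥ -3)) ∧ ((4*t ≤ -7 → g + n < -11) ↔ (¬((1/3)*n + 2*t ≥ 2)))
Before n := g + 9: (g = -5 ↔ (3*g < -40 → 2*g ≥ -3)) ∧ ((4*t ≤ -7 → 2*g < -20) ↔ (¬((1/3)*g + 2*t ≥ -1)))
Before assert 2*t + 2 < 2 ∧ 2*g + g - 4 ≤ 7: 2*t < 0 ∧ 3*g ≤ 11 ∧ (g = -5 ↔ (3*g < -40 → 2*g ≥ -3)) ∧ ((4*t ≤ -7 → 2*g < -20) ↔ (¬((1/3)*g + 2*t ≥ -1)))
Before skip: 2*t < 0 ∧ 3*g ≤ 11 ∧ (g = -5 ↔ (3*g < -40 → 2*g ≥ -3)) ∧ ((4*t ≤ -7 → 2*g < -20) ↔ (¬((1/3)*g + 2*t ≥ -1)))
Before skip: 2*t < 0 ∧ 3*g ≤ 11 ∧ (g = -5 ↔ (3*g < -40 → 2*g ≥ -3)) ∧ ((4*t ≤ -7 → 2*g < -20) ↔ (¬((1/3)*g + 2*t ≥ -1)))
Before t := 2*n: 4*n < 0 ∧ 3*g ≤ 11 ∧ (g = -5 ↔ (3*g < -40 → 2*g ≥ -3)) ∧ ((8*n ≤ -7 → 2*g < -20) ↔ (¬((1/3)*g + 4*n ≥ -1)))
The weakest precondition is 4*n < 0 ∧ 3*g ≤ 11 ∧ (g = -5 ↔ (3*g < -40 → 2*g ≥ -3)) ∧ ((8*n ≤ -7 → 2*g < -20) ↔ (¬((1/3)*g + 4*n ≥ -1))).
Check whether 3*g ≤ 11 ∧ (g = -5 ↔ (3*g < -40 → 2*g ≥ -3)) ∧ (2*g < -20 ↔ (¬((1/3)*g ≥ 7))) ∧ n = -2 implies it.
Every state satisfying the precondition satisfies the weakest precondition: the implication holds.
Answer: valid


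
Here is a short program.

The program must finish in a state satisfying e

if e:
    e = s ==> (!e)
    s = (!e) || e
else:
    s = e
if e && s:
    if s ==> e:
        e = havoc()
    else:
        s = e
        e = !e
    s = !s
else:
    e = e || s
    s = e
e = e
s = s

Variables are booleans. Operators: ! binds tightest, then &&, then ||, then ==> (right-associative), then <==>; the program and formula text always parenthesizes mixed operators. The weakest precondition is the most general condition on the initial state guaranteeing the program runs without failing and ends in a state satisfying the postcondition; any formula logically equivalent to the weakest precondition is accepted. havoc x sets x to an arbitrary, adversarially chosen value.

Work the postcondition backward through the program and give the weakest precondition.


Working backward. After the program, e must hold.
Before s := s: e
Before e := e: e
Then branch requires (!(s ==> e)) && ((!(s ==> e)) ==> (!e)); else branch requires e || s.
Before the if: ((e && s) ==> ((!(s ==> e)) && ((!(s ==> e)) ==> (!e)))) && ((!(e && s)) ==> (e || s))
Then branch requires (s ==> (!e)) ==> (!(s ==> (!e))); else branch requires (!e) && ((!e) ==> e).
Before the if: (e ==> ((s ==> (!e)) ==> (!(s ==> (!e))))) && ((!e) ==> ((!e) && ((!e) ==> e)))
Answer: WP = (e ==> ((s ==> (!e)) ==> (!(s ==> (!e))))) && ((!e) ==> ((!e) && ((!e) ==> e)))


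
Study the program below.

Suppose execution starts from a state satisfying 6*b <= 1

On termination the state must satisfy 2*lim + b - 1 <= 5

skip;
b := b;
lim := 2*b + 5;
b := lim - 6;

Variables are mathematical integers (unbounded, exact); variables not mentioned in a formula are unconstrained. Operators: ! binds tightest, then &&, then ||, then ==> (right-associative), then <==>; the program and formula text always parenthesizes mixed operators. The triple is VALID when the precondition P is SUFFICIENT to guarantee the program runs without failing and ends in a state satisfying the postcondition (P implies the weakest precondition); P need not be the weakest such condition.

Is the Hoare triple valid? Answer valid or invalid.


Working backward. After the program, the postcondition 2*lim + b - 1 <= 5 must hold; in canonical form it is b + 2*lim <= 6.
Before b := lim - 6: 3*lim <= 12
Before lim := 2*b + 5: 6*b <= -3
Before b := b: 6*b <= -3
Before skip: 6*b <= -3
The weakest precondition is 6*b <= -3.
Check whether 6*b <= 1 implies it.
Countermodel: at the initial state b = 0, the precondition holds but the weakest precondition fails.
Answer: invalid


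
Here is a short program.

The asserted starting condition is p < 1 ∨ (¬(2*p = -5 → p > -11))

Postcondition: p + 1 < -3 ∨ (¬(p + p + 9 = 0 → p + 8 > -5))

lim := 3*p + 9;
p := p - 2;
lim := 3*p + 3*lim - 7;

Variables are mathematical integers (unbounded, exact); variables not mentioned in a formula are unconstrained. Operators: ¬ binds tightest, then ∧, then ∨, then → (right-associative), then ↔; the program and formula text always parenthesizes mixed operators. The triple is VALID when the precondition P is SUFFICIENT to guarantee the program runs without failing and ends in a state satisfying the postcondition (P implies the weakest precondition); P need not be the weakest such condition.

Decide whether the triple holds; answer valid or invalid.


Working backward. After the program, the postcondition p + 1 < -3 ∨ (¬(p + p + 9 = 0 → p + 8 > -5)) must hold; in canonical form it is p < -4 ∨ (¬(2*p = -9 → p > -13)).
Before lim := 3*p + 3*lim - 7: p < -4 ∨ (¬(2*p = -9 → p > -13))
Before p := p - 2: p < -2 ∨ (¬(2*p = -5 → p > -11))
Before lim := 3*p + 9: p < -2 ∨ (¬(2*p = -5 → p > -11))
The weakest precondition is p < -2 ∨ (¬(2*p = -5 → p > -11)).
Check whether p < 1 ∨ (¬(2*p = -5 → p > -11)) implies it.
Countermodel: at the initial state p = -2, the precondition holds but the weakest precondition fails.
Answer: invalid


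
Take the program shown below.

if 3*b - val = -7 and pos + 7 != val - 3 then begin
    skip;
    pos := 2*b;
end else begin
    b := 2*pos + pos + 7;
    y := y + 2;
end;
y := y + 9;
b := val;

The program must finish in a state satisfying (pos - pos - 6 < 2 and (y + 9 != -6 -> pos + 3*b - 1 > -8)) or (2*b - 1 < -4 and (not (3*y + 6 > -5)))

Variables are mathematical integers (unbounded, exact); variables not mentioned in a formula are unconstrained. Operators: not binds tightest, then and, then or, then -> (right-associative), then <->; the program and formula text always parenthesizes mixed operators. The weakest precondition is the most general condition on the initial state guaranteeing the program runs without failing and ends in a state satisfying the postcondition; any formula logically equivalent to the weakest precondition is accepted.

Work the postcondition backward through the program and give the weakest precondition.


Working backward. After the program, the postcondition (pos - pos - 6 < 2 and (y + 9 != -6 -> pos + 3*b - 1 > -8)) or (2*b - 1 < -4 and (not (3*y + 6 > -5))) must hold; in canonical form it is (y != -15 -> 3*b + pos > -7) or (2*b < -3 and (not (3*y > -11))).
Before b := val: (y != -15 -> pos + 3*val > -7) or (2*val < -3 and (not (3*y > -11)))
Before y := y + 9: (y != -24 -> pos + 3*val > -7) or (2*val < -3 and (not (3*y > -38)))
Then branch requires (y != -24 -> 2*b + 3*val > -7) or (2*val < -3 and (not (3*y > -38))); else branch requires (y != -26 -> pos + 3*val > -7) or (2*val < -3 and (not (3*y > -44))).
Before the if: ((3*b = val - 7 and pos != val - 10) -> ((y != -24 -> 2*b + 3*val > -7) or (2*val < -3 and (not (3*y > -38))))) and ((not (3*b = val - 7 and pos != val - 10)) -> ((y != -26 -> pos + 3*val > -7) or (2*val < -3 and (not (3*y > -44)))))
Answer: WP = ((3*b = val - 7 and pos != val - 10) -> ((y != -24 -> 2*b + 3*val > -7) or (2*val < -3 and (not (3*y > -38))))) and ((not (3*b = val - 7 and pos != val - 10)) -> ((y != -26 -> pos + 3*val > -7) or (2*val < -3 and (not (3*y > -44)))))


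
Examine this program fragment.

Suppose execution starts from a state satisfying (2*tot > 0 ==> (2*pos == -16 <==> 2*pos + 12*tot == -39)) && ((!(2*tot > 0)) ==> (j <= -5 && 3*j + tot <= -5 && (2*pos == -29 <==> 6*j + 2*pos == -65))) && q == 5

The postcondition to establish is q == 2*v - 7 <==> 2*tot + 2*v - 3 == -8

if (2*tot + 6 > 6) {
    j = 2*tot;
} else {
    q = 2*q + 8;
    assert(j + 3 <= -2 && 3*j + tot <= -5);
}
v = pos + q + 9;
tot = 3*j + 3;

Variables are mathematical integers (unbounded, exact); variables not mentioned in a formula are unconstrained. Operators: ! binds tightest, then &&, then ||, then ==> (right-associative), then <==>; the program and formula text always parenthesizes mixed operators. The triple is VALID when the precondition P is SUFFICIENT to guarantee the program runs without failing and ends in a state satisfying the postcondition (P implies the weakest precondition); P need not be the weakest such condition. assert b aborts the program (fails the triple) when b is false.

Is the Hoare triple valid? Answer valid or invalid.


Working backward. After the program, the postcondition q == 2*v - 7 <==> 2*tot + 2*v - 3 == -8 must hold; in canonical form it is q == 2*v - 7 <==> 2*tot + 2*v == -5.
Before tot := 3*j + 3: q == 2*v - 7 <==> 6*j + 2*v == -11
Before v := pos + q + 9: 2*pos + q == -11 <==> 6*j + 2*pos + 2*q == -29
Then branch requires 2*pos + q == -11 <==> 2*pos + 2*q + 12*tot == -29; else branch requires j <= -5 && 3*j + tot <= -5 && (2*pos + 2*q == -19 <==> 6*j + 2*pos + 4*q == -45).
Before the if: (2*tot > 0 ==> (2*pos + q == -11 <==> 2*pos + 2*q + 12*tot == -29)) && ((!(2*tot > 0)) ==> (j <= -5 && 3*j + tot <= -5 && (2*pos + 2*q == -19 <==> 6*j + 2*pos + 4*q == -45)))
The weakest precondition is (2*tot > 0 ==> (2*pos + q == -11 <==> 2*pos + 2*q + 12*tot == -29)) && ((!(2*tot > 0)) ==> (j <= -5 && 3*j + tot <= -5 && (2*pos + 2*q == -19 <==> 6*j + 2*pos + 4*q == -45))).
Check whether (2*tot > 0 ==> (2*pos == -16 <==> 2*pos + 12*tot == -39)) && ((!(2*tot > 0)) ==> (j <= -5 && 3*j + tot <= -5 && (2*pos == -29 <==> 6*j + 2*pos == -65))) && q == 5 implies it.
Every state satisfying the precondition satisfies the weakest precondition: the implication holds.
Answer: valid


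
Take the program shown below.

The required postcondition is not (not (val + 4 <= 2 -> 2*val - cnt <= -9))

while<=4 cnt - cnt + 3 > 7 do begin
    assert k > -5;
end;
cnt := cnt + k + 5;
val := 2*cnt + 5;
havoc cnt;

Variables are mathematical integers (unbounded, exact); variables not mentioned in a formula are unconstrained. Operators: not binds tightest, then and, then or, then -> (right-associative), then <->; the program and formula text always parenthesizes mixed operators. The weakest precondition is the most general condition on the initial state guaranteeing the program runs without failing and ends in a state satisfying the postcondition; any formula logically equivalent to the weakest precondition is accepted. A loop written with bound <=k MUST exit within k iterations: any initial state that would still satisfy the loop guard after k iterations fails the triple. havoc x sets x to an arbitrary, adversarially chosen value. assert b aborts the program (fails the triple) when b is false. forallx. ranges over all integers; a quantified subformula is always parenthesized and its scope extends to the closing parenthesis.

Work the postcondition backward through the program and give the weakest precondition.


Working backward. After the program, the postcondition not (not (val + 4 <= 2 -> 2*val - cnt <= -9)) must hold; in canonical form it is val <= -2 -> 2*val <= cnt - 9.
Before havoc cnt: forall cnt_1. (val <= -2 -> 2*val <= cnt_1 - 9)
Before val := 2*cnt + 5: forall cnt_1. (2*cnt <= -7 -> 4*cnt <= cnt_1 - 19)
Before cnt := cnt + k + 5: forall cnt_1. (2*cnt + 2*k <= -17 -> 4*cnt + 4*k <= cnt_1 - 39)
Before the loop (bound <=4), unroll the exhaustion recursion (WP_0 = exit-now case; WP_j = one more guarded iteration, up to j = 4):
  WP_0: forall cnt_1. (2*cnt + 2*k <= -17 -> 4*cnt + 4*k <= cnt_1 - 39)
  WP_1: forall cnt_1. (2*cnt + 2*k <= -17 -> 4*cnt + 4*k <= cnt_1 - 39)
  WP_2: forall cnt_1. (2*cnt + 2*k <= -17 -> 4*cnt + 4*k <= cnt_1 - 39)
  WP_3: forall cnt_1. (2*cnt + 2*k <= -17 -> 4*cnt + 4*k <= cnt_1 - 39)
  WP_4: forall cnt_1. (2*cnt + 2*k <= -17 -> 4*cnt + 4*k <= cnt_1 - 39)
So before the loop: forall cnt_1. (2*cnt + 2*k <= -17 -> 4*cnt + 4*k <= cnt_1 - 39)
Answer: WP = forall cnt_1. (2*cnt + 2*k <= -17 -> 4*cnt + 4*k <= cnt_1 - 39)


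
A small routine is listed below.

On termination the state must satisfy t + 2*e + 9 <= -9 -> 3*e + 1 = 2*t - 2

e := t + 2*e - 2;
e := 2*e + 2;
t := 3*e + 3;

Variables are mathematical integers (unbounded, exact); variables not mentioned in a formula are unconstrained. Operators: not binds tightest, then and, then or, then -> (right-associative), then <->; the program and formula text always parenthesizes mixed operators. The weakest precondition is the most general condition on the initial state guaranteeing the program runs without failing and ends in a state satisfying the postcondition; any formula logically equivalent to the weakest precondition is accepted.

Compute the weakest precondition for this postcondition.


Working backward. After the program, the postcondition t + 2*e + 9 <= -9 -> 3*e + 1 = 2*t - 2 must hold; in canonical form it is 2*e + t <= -18 -> 3*e = 2*t - 3.
Before t := 3*e + 3: 5*e <= -21 -> 3*e = -3
Before e := 2*e + 2: 10*e <= -31 -> 6*e = -9
Before e := t + 2*e - 2: 20*e + 10*t <= -11 -> 12*e + 6*t = 3
Answer: WP = 20*e + 10*t <= -11 -> 12*e + 6*t = 3


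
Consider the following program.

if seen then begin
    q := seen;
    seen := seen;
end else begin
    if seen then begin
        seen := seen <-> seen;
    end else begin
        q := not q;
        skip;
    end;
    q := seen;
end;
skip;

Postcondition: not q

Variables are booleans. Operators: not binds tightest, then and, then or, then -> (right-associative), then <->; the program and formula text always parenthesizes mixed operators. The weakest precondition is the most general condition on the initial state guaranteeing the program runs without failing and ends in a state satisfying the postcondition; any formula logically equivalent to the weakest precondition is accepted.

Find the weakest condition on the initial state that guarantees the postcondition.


Working backward. After the program, not q must hold.
Before skip: not q
Then branch requires not seen; else branch requires not seen.
Before the if: seen -> (not seen)
Answer: WP = seen -> (not seen)


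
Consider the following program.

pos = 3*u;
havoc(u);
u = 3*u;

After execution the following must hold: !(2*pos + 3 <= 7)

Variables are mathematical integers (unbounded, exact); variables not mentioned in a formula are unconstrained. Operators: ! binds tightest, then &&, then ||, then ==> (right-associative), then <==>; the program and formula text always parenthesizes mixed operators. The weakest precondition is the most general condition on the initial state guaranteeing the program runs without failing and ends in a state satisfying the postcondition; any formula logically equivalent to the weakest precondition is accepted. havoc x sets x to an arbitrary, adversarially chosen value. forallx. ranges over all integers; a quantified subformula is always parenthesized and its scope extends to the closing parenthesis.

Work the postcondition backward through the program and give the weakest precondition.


Working backward. After the program, the postcondition !(2*pos + 3 <= 7) must hold; in canonical form it is !(2*pos <= 4).
Before u := 3*u: !(2*pos <= 4)
Before havoc u: !(2*pos <= 4)
Before pos := 3*u: !(6*u <= 4)
Answer: WP = !(6*u <= 4)


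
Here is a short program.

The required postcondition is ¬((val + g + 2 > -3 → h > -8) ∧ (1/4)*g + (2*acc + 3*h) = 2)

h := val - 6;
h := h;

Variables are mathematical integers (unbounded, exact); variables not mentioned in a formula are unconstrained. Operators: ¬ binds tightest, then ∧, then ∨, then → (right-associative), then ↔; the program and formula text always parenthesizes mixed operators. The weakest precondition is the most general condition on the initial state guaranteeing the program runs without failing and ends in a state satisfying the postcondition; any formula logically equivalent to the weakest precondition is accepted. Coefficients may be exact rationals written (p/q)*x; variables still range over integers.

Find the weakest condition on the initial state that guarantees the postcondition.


Working backward. After the program, the postcondition ¬((val + g + 2 > -3 → h > -8) ∧ (1/4)*g + (2*acc + 3*h) = 2) must hold; in canonical form it is ¬((g + val > -5 → h > -8) ∧ 2*acc + (1/4)*g + 3*h = 2).
Before h := h: ¬((g + val > -5 → h > -8) ∧ 2*acc + (1/4)*g + 3*h = 2)
Before h := val - 6: ¬((g + val > -5 → val > -2) ∧ 2*acc + (1/4)*g + 3*val = 20)
Answer: WP = ¬((g + val > -5 → val > -2) ∧ 2*acc + (1/4)*g + 3*val = 20)


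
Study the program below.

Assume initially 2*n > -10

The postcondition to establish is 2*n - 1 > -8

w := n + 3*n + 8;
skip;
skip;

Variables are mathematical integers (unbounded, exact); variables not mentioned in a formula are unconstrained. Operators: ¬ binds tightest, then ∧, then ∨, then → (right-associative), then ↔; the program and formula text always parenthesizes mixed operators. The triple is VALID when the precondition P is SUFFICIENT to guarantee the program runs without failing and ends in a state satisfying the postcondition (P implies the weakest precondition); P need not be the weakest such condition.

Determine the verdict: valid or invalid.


Working backward. After the program, the postcondition 2*n - 1 > -8 must hold; in canonical form it is 2*n > -7.
Before skip: 2*n > -7
Before skip: 2*n > -7
Before w := n + 3*n + 8: 2*n > -7
The weakest precondition is 2*n > -7.
Check whether 2*n > -10 implies it.
Countermodel: at the initial state n = -4, the precondition holds but the weakest precondition fails.
Answer: invalid


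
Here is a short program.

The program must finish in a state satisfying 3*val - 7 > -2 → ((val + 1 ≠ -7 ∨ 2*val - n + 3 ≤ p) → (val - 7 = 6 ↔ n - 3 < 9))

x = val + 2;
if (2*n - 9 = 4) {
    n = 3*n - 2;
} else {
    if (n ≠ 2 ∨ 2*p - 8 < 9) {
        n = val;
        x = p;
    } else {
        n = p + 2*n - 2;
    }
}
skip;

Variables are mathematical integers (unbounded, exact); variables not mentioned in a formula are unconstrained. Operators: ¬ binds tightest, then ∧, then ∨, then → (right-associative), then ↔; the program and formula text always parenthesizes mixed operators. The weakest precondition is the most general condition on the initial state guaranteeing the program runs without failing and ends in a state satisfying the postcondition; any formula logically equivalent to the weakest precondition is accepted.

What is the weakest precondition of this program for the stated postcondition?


Working backward. After the program, the postcondition 3*val - 7 > -2 → ((val + 1 ≠ -7 ∨ 2*val - n + 3 ≤ p) → (val - 7 = 6 ↔ n - 3 < 9)) must hold; in canonical form it is 3*val > 5 → ((val ≠ -8 ∨ 2*val ≤ n + p - 3) → (val = 13 ↔ n < 12)).
Before skip: 3*val > 5 → ((val ≠ -8 ∨ 2*val ≤ n + p - 3) → (val = 13 ↔ n < 12))
Then branch requires 3*val > 5 → ((val ≠ -8 ∨ 2*val ≤ 3*n + p - 5) → (val = 13 ↔ 3*n < 14)); else branch requires ((n ≠ 2 ∨ 2*p < 17) → (3*val > 5 → ((val ≠ -8 ∨ val ≤ p - 3) → (val = 13 ↔ val < 12)))) ∧ ((¬(n ≠ 2 ∨ 2*p < 17)) → (3*val > 5 → ((val ≠ -8 ∨ 2*val ≤ 2*n + 2*p - 5) → (val = 13 ↔ 2*n + p < 14)))).
Before the if: (2*n = 13 → (3*val > 5 → ((val ≠ -8 ∨ 2*val ≤ 3*n + p - 5) → (val = 13 ↔ 3*n < 14)))) ∧ ((¬(2*n = 13)) → (((n ≠ 2 ∨ 2*p < 17) → (3*val > 5 → ((val ≠ -8 ∨ val ≤ p - 3) → (val = 13 ↔ val < 12)))) ∧ ((¬(n ≠ 2 ∨ 2*p < 17)) → (3*val > 5 → ((val ≠ -8 ∨ 2*val ≤ 2*n + 2*p - 5) → (val = 13 ↔ 2*n + p < 14))))))
Before x := val + 2: (2*n = 13 → (3*val > 5 → ((val ≠ -8 ∨ 2*val ≤ 3*n + p - 5) → (val = 13 ↔ 3*n < 14)))) ∧ ((¬(2*n = 13)) → (((n ≠ 2 ∨ 2*p < 17) → (3*val > 5 → ((val ≠ -8 ∨ val ≤ p - 3) → (val = 13 ↔ val < 12)))) ∧ ((¬(n ≠ 2 ∨ 2*p < 17)) → (3*val > 5 → ((val ≠ -8 ∨ 2*val ≤ 2*n + 2*p - 5) → (val = 13 ↔ 2*n + p < 14))))))
Answer: WP = (2*n = 13 → (3*val > 5 → ((val ≠ -8 ∨ 2*val ≤ 3*n + p - 5) → (val = 13 ↔ 3*n < 14)))) ∧ ((¬(2*n = 13)) → (((n ≠ 2 ∨ 2*p < 17) → (3*val > 5 → ((val ≠ -8 ∨ val ≤ p - 3) → (val = 13 ↔ val < 12)))) ∧ ((¬(n ≠ 2 ∨ 2*p < 17)) → (3*val > 5 → ((val ≠ -8 ∨ 2*val ≤ 2*n + 2*p - 5) → (val = 13 ↔ 2*n + p < 14))))))


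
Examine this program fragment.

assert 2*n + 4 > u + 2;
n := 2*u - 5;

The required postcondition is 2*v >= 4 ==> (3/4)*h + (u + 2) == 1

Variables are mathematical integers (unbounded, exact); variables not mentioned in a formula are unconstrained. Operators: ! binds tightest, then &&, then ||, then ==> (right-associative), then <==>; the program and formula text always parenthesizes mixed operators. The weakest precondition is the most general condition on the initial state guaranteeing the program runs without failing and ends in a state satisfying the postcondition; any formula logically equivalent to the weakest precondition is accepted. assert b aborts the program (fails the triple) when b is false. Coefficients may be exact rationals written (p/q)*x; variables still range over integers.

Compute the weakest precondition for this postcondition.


Working backward. After the program, the postcondition 2*v >= 4 ==> (3/4)*h + (u + 2) == 1 must hold; in canonical form it is 2*v >= 4 ==> (3/4)*h + u == -1.
Before n := 2*u - 5: 2*v >= 4 ==> (3/4)*h + u == -1
Before assert 2*n + 4 > u + 2: 2*n > u - 2 && (2*v >= 4 ==> (3/4)*h + u == -1)
Answer: WP = 2*n > u - 2 && (2*v >= 4 ==> (3/4)*h + u == -1)


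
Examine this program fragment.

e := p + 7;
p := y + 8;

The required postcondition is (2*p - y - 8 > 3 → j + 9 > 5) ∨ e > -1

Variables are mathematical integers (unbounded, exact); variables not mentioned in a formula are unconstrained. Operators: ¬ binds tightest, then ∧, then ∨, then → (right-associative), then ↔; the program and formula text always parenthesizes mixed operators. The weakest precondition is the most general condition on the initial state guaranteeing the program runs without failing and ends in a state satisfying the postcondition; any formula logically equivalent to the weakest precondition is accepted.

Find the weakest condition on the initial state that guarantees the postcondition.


Working backward. After the program, the postcondition (2*p - y - 8 > 3 → j + 9 > 5) ∨ e > -1 must hold; in canonical form it is (2*p > y + 11 → j > -4) ∨ e > -1.
Before p := y + 8: (y > -5 → j > -4) ∨ e > -1
Before e := p + 7: (y > -5 → j > -4) ∨ p > -8
Answer: WP = (y > -5 → j > -4) ∨ p > -8


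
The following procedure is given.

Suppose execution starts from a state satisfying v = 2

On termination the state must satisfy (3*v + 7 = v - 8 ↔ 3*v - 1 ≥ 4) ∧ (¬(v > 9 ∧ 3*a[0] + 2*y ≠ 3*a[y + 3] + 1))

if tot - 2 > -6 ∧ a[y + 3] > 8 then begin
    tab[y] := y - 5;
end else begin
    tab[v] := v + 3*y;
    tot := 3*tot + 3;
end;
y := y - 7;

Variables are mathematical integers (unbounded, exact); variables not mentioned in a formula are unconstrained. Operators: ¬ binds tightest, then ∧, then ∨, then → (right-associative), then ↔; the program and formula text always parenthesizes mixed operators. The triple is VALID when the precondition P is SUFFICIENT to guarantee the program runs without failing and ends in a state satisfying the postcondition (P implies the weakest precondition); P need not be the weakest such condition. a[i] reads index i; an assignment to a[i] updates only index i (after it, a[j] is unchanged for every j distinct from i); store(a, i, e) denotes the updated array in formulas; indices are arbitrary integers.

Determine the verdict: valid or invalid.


Working backward. After the program, the postcondition (3*v + 7 = v - 8 ↔ 3*v - 1 ≥ 4) ∧ (¬(v > 9 ∧ 3*a[0] + 2*y ≠ 3*a[y + 3] + 1)) must hold; in canonical form it is (2*v = -15 ↔ 3*v ≥ 5) ∧ (¬(v > 9 ∧ 3*a[0] + 2*y ≠ 3*a[y + 3] + 1)).
Before y := y - 7: (2*v = -15 ↔ 3*v ≥ 5) ∧ (¬(v > 9 ∧ 3*a[0] + 2*y ≠ 3*a[y - 4] + 15))
Then branch requires (2*v = -15 ↔ 3*v ≥ 5) ∧ (¬(v > 9 ∧ 3*a[0] + 2*y ≠ 3*a[y - 4] + 15)); else branch requires (2*v = -15 ↔ 3*v ≥ 5) ∧ (¬(v > 9 ∧ 3*a[0] + 2*y ≠ 3*a[y - 4] + 15)).
Before the if: ((tot > -4 ∧ a[y + 3] > 8) → ((2*v = -15 ↔ 3*v ≥ 5) ∧ (¬(v > 9 ∧ 3*a[0] + 2*y ≠ 3*a[y - 4] + 15)))) ∧ ((¬(tot > -4 ∧ a[y + 3] > 8)) → ((2*v = -15 ↔ 3*v ≥ 5) ∧ (¬(v > 9 ∧ 3*a[0] + 2*y ≠ 3*a[y - 4] + 15))))
The weakest precondition is ((tot > -4 ∧ a[y + 3] > 8) → ((2*v = -15 ↔ 3*v ≥ 5) ∧ (¬(v > 9 ∧ 3*a[0] + 2*y ≠ 3*a[y - 4] + 15)))) ∧ ((¬(tot > -4 ∧ a[y + 3] > 8)) → ((2*v = -15 ↔ 3*v ≥ 5) ∧ (¬(v > 9 ∧ 3*a[0] + 2*y ≠ 3*a[y - 4] + 15)))).
Check whether v = 2 implies it.
Countermodel: at the initial state a = {[-4] = 0, [0] = 0, [3] = 0, elsewhere 0}, tot = 0, v = 2, y = 0, the precondition holds but the weakest precondition fails.
Answer: invalid


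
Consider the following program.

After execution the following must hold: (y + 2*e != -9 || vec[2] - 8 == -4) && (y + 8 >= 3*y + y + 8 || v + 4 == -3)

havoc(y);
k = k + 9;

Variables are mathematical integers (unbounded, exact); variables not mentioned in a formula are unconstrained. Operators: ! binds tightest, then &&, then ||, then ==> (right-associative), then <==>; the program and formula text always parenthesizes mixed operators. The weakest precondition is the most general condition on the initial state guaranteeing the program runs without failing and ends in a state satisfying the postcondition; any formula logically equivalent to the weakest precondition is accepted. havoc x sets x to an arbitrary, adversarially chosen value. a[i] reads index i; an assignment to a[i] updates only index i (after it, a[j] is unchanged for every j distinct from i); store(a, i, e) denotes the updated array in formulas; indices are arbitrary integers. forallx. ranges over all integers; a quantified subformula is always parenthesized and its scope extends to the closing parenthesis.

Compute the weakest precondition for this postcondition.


Working backward. After the program, the postcondition (y + 2*e != -9 || vec[2] - 8 == -4) && (y + 8 >= 3*y + y + 8 || v + 4 == -3) must hold; in canonical form it is (2*e + y != -9 || vec[2] == 4) && (3*y <= 0 || v == -7).
Before k := k + 9: (2*e + y != -9 || vec[2] == 4) && (3*y <= 0 || v == -7)
Before havoc y: forall y_1. ((2*e + y_1 != -9 || vec[2] == 4) && (3*y_1 <= 0 || v == -7))
Answer: WP = forall y_1. ((2*e + y_1 != -9 || vec[2] == 4) && (3*y_1 <= 0 || v == -7))


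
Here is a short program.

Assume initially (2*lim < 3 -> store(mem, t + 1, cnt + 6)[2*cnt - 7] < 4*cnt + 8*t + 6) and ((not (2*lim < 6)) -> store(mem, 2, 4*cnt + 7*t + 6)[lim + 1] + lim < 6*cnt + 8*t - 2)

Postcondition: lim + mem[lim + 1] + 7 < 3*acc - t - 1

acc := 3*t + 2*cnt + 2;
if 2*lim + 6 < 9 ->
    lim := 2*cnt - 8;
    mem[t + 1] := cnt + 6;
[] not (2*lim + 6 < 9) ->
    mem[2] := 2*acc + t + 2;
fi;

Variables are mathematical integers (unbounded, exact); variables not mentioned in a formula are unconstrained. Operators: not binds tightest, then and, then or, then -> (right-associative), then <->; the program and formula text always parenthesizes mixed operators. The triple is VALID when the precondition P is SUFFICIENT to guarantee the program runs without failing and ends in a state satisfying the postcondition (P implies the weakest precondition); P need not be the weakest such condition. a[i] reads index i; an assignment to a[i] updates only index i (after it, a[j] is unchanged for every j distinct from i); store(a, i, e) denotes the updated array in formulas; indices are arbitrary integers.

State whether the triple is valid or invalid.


Working backward. After the program, the postcondition lim + mem[lim + 1] + 7 < 3*acc - t - 1 must hold; in canonical form it is mem[lim + 1] + lim + t < 3*acc - 8.
Then branch requires store(mem, t + 1, cnt + 6)[2*cnt - 7] + 2*cnt + t < 3*acc; else branch requires store(mem, 2, 2*acc + t + 2)[lim + 1] + lim + t < 3*acc - 8.
Before the if: (2*lim < 3 -> store(mem, t + 1, cnt + 6)[2*cnt - 7] + 2*cnt + t < 3*acc) and ((not (2*lim < 3)) -> store(mem, 2, 2*acc + t + 2)[lim + 1] + lim + t < 3*acc - 8)
Before acc := 3*t + 2*cnt + 2: (2*lim < 3 -> store(mem, t + 1, cnt + 6)[2*cnt - 7] < 4*cnt + 8*t + 6) and ((not (2*lim < 3)) -> store(mem, 2, 4*cnt + 7*t + 6)[lim + 1] + lim < 6*cnt + 8*t - 2)
The weakest precondition is (2*lim < 3 -> store(mem, t + 1, cnt + 6)[2*cnt - 7] < 4*cnt + 8*t + 6) and ((not (2*lim < 3)) -> store(mem, 2, 4*cnt + 7*t + 6)[lim + 1] + lim < 6*cnt + 8*t - 2).
Check whether (2*lim < 3 -> store(mem, t + 1, cnt + 6)[2*cnt - 7] < 4*cnt + 8*t + 6) and ((not (2*lim < 6)) -> store(mem, 2, 4*cnt + 7*t + 6)[lim + 1] + lim < 6*cnt + 8*t - 2) implies it.
Countermodel: at the initial state cnt = 0, lim = 2, mem = {[-7] = 0, [1] = 0, [2] = 0, [3] = 0, elsewhere 0}, t = 0, the precondition holds but the weakest precondition fails.
Answer: invalid
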